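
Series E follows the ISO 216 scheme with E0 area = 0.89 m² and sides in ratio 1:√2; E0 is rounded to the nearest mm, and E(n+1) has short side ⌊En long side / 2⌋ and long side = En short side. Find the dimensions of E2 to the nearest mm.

Let E0's short side be w mm. w · w√2 = 0.89 m² = 890,000 mm², so w ≈ 793.3 mm and w√2 ≈ 1121.9 mm → E0 = 793 × 1122 mm.
E1: ⌊1122/2⌋ × 793 = 561 × 793 mm
E2: ⌊793/2⌋ × 561 = 396 × 561 mm

396 × 561 mm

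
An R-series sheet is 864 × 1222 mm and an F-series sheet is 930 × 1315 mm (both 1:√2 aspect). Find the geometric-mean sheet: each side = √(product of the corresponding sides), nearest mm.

896 × 1268 mm

Short side: √(864 · 930) = √803520 ≈ 896.4 → 896 mm
Long side: √(1222 · 1315) = √1606930 ≈ 1267.6 → 1268 mm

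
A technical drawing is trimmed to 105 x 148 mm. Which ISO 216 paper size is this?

Aspect ratio 148/105 ≈ 1.410 — close to the ISO √2 ≈ 1.414.
In the A-series (A0 area = 1 m²): A6 = 105 × 148 mm.

A6 (105 × 148 mm)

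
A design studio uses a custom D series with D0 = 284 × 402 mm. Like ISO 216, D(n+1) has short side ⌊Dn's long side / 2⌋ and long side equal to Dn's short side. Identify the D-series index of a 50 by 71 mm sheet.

D0: 284 × 402 mm
D1: 201 × 284 mm
D2: 142 × 201 mm
D3: 100 × 142 mm
D4: 71 × 100 mm
D5: 50 × 71 mm
D6: 35 × 50 mm
→ matches D5.

D5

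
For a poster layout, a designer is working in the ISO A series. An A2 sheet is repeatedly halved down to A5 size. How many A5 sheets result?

8

A2 = 420 × 594 mm; A5 = 148 × 210 mm.
Each halving step doubles the count; 3 steps from A2 to A5.
2^3 = 8.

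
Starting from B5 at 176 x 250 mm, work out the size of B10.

B6: ⌊250/2⌋ × 176 = 125 × 176 mm
B7: ⌊176/2⌋ × 125 = 88 × 125 mm
B8: ⌊125/2⌋ × 88 = 62 × 88 mm
B9: ⌊88/2⌋ × 62 = 44 × 62 mm
B10: ⌊62/2⌋ × 44 = 31 × 44 mm

31 × 44 mm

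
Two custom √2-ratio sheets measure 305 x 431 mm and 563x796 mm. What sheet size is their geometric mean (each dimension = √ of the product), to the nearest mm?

Short side: √(305 · 563) = √171715 ≈ 414.4 → 414 mm
Long side: √(431 · 796) = √343076 ≈ 585.7 → 586 mm

414 × 586 mm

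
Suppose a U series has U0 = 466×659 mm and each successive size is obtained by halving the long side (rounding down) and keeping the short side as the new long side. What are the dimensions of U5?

82 × 116 mm

U1: ⌊659/2⌋ × 466 = 329 × 466 mm
U2: ⌊466/2⌋ × 329 = 233 × 329 mm
U3: ⌊329/2⌋ × 233 = 164 × 233 mm
U4: ⌊233/2⌋ × 164 = 116 × 164 mm
U5: ⌊164/2⌋ × 116 = 82 × 116 mm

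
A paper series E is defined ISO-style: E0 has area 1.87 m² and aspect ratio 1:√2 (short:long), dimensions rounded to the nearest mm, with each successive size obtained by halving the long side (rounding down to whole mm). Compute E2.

Let E0's short side be w mm. w · w√2 = 1.87 m² = 1,870,000 mm², so w ≈ 1149.9 mm and w√2 ≈ 1626.2 mm → E0 = 1150 × 1626 mm.
E1: ⌊1626/2⌋ × 1150 = 813 × 1150 mm
E2: ⌊1150/2⌋ × 813 = 575 × 813 mm

575 × 813 mm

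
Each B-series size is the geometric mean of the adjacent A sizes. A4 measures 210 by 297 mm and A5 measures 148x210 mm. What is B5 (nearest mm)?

Short side: √(210 · 148) = √31080 ≈ 176.3 → 176 mm
Long side: √(297 · 210) = √62370 ≈ 249.7 → 250 mm

176 × 250 mm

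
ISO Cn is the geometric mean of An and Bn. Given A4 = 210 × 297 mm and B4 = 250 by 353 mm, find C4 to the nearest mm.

229 × 324 mm

Short side: √(210 · 250) = √52500 ≈ 229.1 → 229 mm
Long side: √(297 · 353) = √104841 ≈ 323.8 → 324 mm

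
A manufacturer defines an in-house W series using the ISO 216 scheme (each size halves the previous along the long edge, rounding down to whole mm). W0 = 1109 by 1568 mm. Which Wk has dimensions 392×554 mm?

W0: 1109 × 1568 mm
W1: 784 × 1109 mm
W2: 554 × 784 mm
W3: 392 × 554 mm
W4: 277 × 392 mm
→ matches W3.

W3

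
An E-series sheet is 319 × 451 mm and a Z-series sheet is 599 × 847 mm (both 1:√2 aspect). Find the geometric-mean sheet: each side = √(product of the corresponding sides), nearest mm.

437 × 618 mm

Short side: √(319 · 599) = √191081 ≈ 437.1 → 437 mm
Long side: √(451 · 847) = √381997 ≈ 618.1 → 618 mm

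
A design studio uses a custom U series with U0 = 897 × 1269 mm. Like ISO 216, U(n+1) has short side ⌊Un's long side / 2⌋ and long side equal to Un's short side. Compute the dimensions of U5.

158 × 224 mm

U1: ⌊1269/2⌋ × 897 = 634 × 897 mm
U2: ⌊897/2⌋ × 634 = 448 × 634 mm
U3: ⌊634/2⌋ × 448 = 317 × 448 mm
U4: ⌊448/2⌋ × 317 = 224 × 317 mm
U5: ⌊317/2⌋ × 224 = 158 × 224 mm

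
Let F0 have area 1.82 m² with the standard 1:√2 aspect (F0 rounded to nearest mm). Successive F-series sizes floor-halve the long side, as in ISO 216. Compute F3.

Let F0's short side be w mm. w · w√2 = 1.82 m² = 1,820,000 mm², so w ≈ 1134.4 mm and w√2 ≈ 1604.3 mm → F0 = 1134 × 1604 mm.
F1: ⌊1604/2⌋ × 1134 = 802 × 1134 mm
F2: ⌊1134/2⌋ × 802 = 567 × 802 mm
F3: ⌊802/2⌋ × 567 = 401 × 567 mm

401 × 567 mm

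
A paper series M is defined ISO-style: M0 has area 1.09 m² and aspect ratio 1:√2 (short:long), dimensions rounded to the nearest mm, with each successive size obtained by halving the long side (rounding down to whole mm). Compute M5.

Let M0's short side be w mm. w · w√2 = 1.09 m² = 1,090,000 mm², so w ≈ 877.9 mm and w√2 ≈ 1241.6 mm → M0 = 878 × 1242 mm.
M1: ⌊1242/2⌋ × 878 = 621 × 878 mm
M2: ⌊878/2⌋ × 621 = 439 × 621 mm
M3: ⌊621/2⌋ × 439 = 310 × 439 mm
M4: ⌊439/2⌋ × 310 = 219 × 310 mm
M5: ⌊310/2⌋ × 219 = 155 × 219 mm

155 × 219 mm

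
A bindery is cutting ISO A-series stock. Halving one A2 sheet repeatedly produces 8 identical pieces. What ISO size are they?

A5

8 = 2^3, so 3 halving steps.
A2 → A3 → … → A5 after 3 steps.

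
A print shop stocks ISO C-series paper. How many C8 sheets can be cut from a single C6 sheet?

4

C6 = 114 × 162 mm; C8 = 57 × 81 mm.
Each halving step doubles the count; 2 steps from C6 to C8.
2^2 = 4.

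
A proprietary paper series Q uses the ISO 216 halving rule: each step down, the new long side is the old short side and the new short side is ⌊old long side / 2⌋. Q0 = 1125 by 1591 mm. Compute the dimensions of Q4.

281 × 397 mm

Q1: ⌊1591/2⌋ × 1125 = 795 × 1125 mm
Q2: ⌊1125/2⌋ × 795 = 562 × 795 mm
Q3: ⌊795/2⌋ × 562 = 397 × 562 mm
Q4: ⌊562/2⌋ × 397 = 281 × 397 mm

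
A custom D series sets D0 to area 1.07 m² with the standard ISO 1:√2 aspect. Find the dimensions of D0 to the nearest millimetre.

870 × 1230 mm

Let the short side be w mm. Then w · w√2 = 1.07 m² = 1,070,000 mm².
w² = 1,070,000/√2, so w ≈ 869.8 mm; long side = w√2 ≈ 1230.1 mm.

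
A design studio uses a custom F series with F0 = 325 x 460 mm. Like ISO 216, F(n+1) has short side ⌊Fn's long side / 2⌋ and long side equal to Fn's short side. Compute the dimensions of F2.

162 × 230 mm

F1: ⌊460/2⌋ × 325 = 230 × 325 mm
F2: ⌊325/2⌋ × 230 = 162 × 230 mm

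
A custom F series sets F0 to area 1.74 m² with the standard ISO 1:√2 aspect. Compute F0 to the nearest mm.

1109 × 1569 mm

Let the short side be w mm. Then w · w√2 = 1.74 m² = 1,740,000 mm².
w² = 1,740,000/√2, so w ≈ 1109.2 mm; long side = w√2 ≈ 1568.7 mm.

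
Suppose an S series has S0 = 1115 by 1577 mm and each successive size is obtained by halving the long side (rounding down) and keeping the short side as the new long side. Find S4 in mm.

S1: ⌊1577/2⌋ × 1115 = 788 × 1115 mm
S2: ⌊1115/2⌋ × 788 = 557 × 788 mm
S3: ⌊788/2⌋ × 557 = 394 × 557 mm
S4: ⌊557/2⌋ × 394 = 278 × 394 mm

278 × 394 mm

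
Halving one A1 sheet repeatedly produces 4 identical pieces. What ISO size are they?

4 = 2^2, so 2 halving steps.
A1 → A2 → … → A3 after 2 steps.

A3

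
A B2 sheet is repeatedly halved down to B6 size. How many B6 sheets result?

B2 = 500 × 707 mm; B6 = 125 × 176 mm.
Each halving step doubles the count; 4 steps from B2 to B6.
2^4 = 16.

16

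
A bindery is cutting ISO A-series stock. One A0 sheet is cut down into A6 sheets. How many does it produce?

Each ISO step halves the sheet: 1 × A0 → 2 × A1 → 4 × A2 → 8 × A3 → …
From A0 to A6 is 6 halving steps: 2^6 = 64.

64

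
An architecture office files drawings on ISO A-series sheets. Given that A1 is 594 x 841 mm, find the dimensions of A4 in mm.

A2: ⌊841/2⌋ × 594 = 420 × 594 mm
A3: ⌊594/2⌋ × 420 = 297 × 420 mm
A4: ⌊420/2⌋ × 297 = 210 × 297 mm

210 × 297 mm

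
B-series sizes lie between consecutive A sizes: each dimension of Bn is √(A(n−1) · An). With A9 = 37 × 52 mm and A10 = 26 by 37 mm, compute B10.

31 × 44 mm

Short side: √(37 · 26) = √962 ≈ 31.0 → 31 mm
Long side: √(52 · 37) = √1924 ≈ 43.9 → 44 mm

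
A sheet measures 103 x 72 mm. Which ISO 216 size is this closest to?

A7 (74 × 105 mm)

Aspect ratio 103/72 ≈ 1.431 (ISO target is √2 ≈ 1.414).
In the A-series (A0 area = 1 m²): A7 = 74 × 105 mm.
Off by 4 mm total — nearest standard size.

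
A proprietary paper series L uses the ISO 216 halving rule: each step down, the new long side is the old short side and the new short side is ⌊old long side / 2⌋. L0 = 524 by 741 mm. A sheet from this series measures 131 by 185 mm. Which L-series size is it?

L0: 524 × 741 mm
L1: 370 × 524 mm
L2: 262 × 370 mm
L3: 185 × 262 mm
L4: 131 × 185 mm
L5: 92 × 131 mm
→ matches L4.

L4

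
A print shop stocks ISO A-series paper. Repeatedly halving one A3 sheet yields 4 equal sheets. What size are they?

4 = 2^2, so 2 halving steps.
A3 → A4 → … → A5 after 2 steps.

A5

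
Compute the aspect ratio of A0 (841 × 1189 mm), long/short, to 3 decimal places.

1189 / 841 = 1.414
Matches √2 ≈ 1.414 — the ISO 216 defining ratio.

1.414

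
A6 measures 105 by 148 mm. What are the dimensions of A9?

A7: ⌊148/2⌋ × 105 = 74 × 105 mm
A8: ⌊105/2⌋ × 74 = 52 × 74 mm
A9: ⌊74/2⌋ × 52 = 37 × 52 mm

37 × 52 mm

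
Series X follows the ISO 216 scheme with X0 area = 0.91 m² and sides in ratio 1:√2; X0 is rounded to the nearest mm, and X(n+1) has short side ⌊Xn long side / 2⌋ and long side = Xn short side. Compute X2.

401 × 567 mm

Let X0's short side be w mm. w · w√2 = 0.91 m² = 910,000 mm², so w ≈ 802.2 mm and w√2 ≈ 1134.4 mm → X0 = 802 × 1134 mm.
X1: ⌊1134/2⌋ × 802 = 567 × 802 mm
X2: ⌊802/2⌋ × 567 = 401 × 567 mm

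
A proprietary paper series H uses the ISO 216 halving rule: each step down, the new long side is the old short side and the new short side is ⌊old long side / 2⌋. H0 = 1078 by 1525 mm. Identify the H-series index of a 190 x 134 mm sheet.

H0: 1078 × 1525 mm
H1: 762 × 1078 mm
H2: 539 × 762 mm
H3: 381 × 539 mm
H4: 269 × 381 mm
H5: 190 × 269 mm
H6: 134 × 190 mm
H7: 95 × 134 mm
→ matches H6.

H6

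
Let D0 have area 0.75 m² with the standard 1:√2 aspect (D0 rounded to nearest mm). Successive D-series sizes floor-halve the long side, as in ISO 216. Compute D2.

Let D0's short side be w mm. w · w√2 = 0.75 m² = 750,000 mm², so w ≈ 728.2 mm and w√2 ≈ 1029.9 mm → D0 = 728 × 1030 mm.
D1: ⌊1030/2⌋ × 728 = 515 × 728 mm
D2: ⌊728/2⌋ × 515 = 364 × 515 mm

364 × 515 mm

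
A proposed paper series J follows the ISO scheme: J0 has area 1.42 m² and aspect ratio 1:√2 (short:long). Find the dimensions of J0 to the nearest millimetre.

Let the short side be w mm. Then w · w√2 = 1.42 m² = 1,420,000 mm².
w² = 1,420,000/√2, so w ≈ 1002.0 mm; long side = w√2 ≈ 1417.1 mm.

1002 × 1417 mm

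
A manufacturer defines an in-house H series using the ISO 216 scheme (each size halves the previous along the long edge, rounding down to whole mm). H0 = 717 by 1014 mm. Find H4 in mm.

H1: ⌊1014/2⌋ × 717 = 507 × 717 mm
H2: ⌊717/2⌋ × 507 = 358 × 507 mm
H3: ⌊507/2⌋ × 358 = 253 × 358 mm
H4: ⌊358/2⌋ × 253 = 179 × 253 mm

179 × 253 mm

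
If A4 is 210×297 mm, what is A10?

26 × 37 mm

A5: ⌊297/2⌋ × 210 = 148 × 210 mm
A6: ⌊210/2⌋ × 148 = 105 × 148 mm
A7: ⌊148/2⌋ × 105 = 74 × 105 mm
A8: ⌊105/2⌋ × 74 = 52 × 74 mm
A9: ⌊74/2⌋ × 52 = 37 × 52 mm
A10: ⌊52/2⌋ × 37 = 26 × 37 mm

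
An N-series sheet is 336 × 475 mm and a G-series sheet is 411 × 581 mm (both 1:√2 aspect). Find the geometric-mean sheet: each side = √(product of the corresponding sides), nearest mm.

Short side: √(336 · 411) = √138096 ≈ 371.6 → 372 mm
Long side: √(475 · 581) = √275975 ≈ 525.3 → 525 mm

372 × 525 mm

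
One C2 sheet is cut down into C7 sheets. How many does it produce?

32

C2 = 458 × 648 mm; C7 = 81 × 114 mm.
Each halving step doubles the count; 5 steps from C2 to C7.
2^5 = 32.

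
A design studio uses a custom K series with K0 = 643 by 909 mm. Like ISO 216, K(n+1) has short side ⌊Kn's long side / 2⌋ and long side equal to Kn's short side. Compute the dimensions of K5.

113 × 160 mm

K1: ⌊909/2⌋ × 643 = 454 × 643 mm
K2: ⌊643/2⌋ × 454 = 321 × 454 mm
K3: ⌊454/2⌋ × 321 = 227 × 321 mm
K4: ⌊321/2⌋ × 227 = 160 × 227 mm
K5: ⌊227/2⌋ × 160 = 113 × 160 mm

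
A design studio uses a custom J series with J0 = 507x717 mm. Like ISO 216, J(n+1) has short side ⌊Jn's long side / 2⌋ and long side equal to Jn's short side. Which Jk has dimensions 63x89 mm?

J6

J0: 507 × 717 mm
J1: 358 × 507 mm
J2: 253 × 358 mm
J3: 179 × 253 mm
J4: 126 × 179 mm
J5: 89 × 126 mm
J6: 63 × 89 mm
J7: 44 × 63 mm
→ matches J6.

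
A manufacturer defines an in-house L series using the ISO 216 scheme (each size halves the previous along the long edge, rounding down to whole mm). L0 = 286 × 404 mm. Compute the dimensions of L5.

L1: ⌊404/2⌋ × 286 = 202 × 286 mm
L2: ⌊286/2⌋ × 202 = 143 × 202 mm
L3: ⌊202/2⌋ × 143 = 101 × 143 mm
L4: ⌊143/2⌋ × 101 = 71 × 101 mm
L5: ⌊101/2⌋ × 71 = 50 × 71 mm

50 × 71 mm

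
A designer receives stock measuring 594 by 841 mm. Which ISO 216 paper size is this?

A1 (594 × 841 mm)

Aspect ratio 841/594 ≈ 1.416 — close to the ISO √2 ≈ 1.414.
In the A-series (A0 area = 1 m²): A1 = 594 × 841 mm.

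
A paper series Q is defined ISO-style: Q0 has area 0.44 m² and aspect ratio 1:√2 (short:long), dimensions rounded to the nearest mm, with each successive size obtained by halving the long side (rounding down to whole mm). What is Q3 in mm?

197 × 279 mm

Let Q0's short side be w mm. w · w√2 = 0.44 m² = 440,000 mm², so w ≈ 557.8 mm and w√2 ≈ 788.8 mm → Q0 = 558 × 789 mm.
Q1: ⌊789/2⌋ × 558 = 394 × 558 mm
Q2: ⌊558/2⌋ × 394 = 279 × 394 mm
Q3: ⌊394/2⌋ × 279 = 197 × 279 mm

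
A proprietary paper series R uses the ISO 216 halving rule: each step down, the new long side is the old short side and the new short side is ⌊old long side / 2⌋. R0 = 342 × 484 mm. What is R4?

85 × 121 mm

R1 = 242 × 342 mm (from R0 by 1 halving).
R2: ⌊342/2⌋ × 242 = 171 × 242 mm
R3: ⌊242/2⌋ × 171 = 121 × 171 mm
R4: ⌊171/2⌋ × 121 = 85 × 121 mm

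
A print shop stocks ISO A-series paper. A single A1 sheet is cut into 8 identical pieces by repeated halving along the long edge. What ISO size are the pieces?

A4

8 = 2^3, so 3 halving steps.
A1 → A2 → … → A4 after 3 steps.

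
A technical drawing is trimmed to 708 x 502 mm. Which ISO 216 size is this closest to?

B2 (500 × 707 mm)

Aspect ratio 708/502 ≈ 1.410 — close to the ISO √2 ≈ 1.414.
In the B-series (B0 = 1000 × 1414 mm): B2 = 500 × 707 mm.
Off by 3 mm total — nearest standard size.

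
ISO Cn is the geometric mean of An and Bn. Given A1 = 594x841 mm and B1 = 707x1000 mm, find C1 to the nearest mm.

648 × 917 mm

Short side: √(594 · 707) = √419958 ≈ 648.0 → 648 mm
Long side: √(841 · 1000) = √841000 ≈ 917.1 → 917 mm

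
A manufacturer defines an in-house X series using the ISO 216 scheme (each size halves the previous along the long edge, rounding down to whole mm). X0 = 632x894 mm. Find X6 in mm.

X1 = 447 × 632 mm (from X0 by 1 halving).
X2: ⌊632/2⌋ × 447 = 316 × 447 mm
X3: ⌊447/2⌋ × 316 = 223 × 316 mm
X4: ⌊316/2⌋ × 223 = 158 × 223 mm
X5: ⌊223/2⌋ × 158 = 111 × 158 mm
X6: ⌊158/2⌋ × 111 = 79 × 111 mm

79 × 111 mm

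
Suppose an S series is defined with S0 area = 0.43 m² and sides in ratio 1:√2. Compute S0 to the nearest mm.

551 × 780 mm

Let the short side be w mm. Then w · w√2 = 0.43 m² = 430,000 mm².
w² = 430,000/√2, so w ≈ 551.4 mm; long side = w√2 ≈ 779.8 mm.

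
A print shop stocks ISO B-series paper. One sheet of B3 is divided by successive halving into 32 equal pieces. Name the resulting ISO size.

B8

32 = 2^5, so 5 halving steps.
B3 → B4 → … → B8 after 5 steps.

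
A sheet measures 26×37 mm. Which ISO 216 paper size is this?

A10 (26 × 37 mm)

Aspect ratio 37/26 ≈ 1.423 — close to the ISO √2 ≈ 1.414.
In the A-series (A0 area = 1 m²): A10 = 26 × 37 mm.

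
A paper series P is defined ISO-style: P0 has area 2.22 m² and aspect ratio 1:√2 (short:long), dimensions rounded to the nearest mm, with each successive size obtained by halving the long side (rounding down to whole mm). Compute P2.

Let P0's short side be w mm. w · w√2 = 2.22 m² = 2,220,000 mm², so w ≈ 1252.9 mm and w√2 ≈ 1771.9 mm → P0 = 1253 × 1772 mm.
P1: ⌊1772/2⌋ × 1253 = 886 × 1253 mm
P2: ⌊1253/2⌋ × 886 = 626 × 886 mm

626 × 886 mm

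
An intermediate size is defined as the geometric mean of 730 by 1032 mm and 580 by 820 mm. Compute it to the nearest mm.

Short side: √(730 · 580) = √423400 ≈ 650.7 → 651 mm
Long side: √(1032 · 820) = √846240 ≈ 919.9 → 920 mm

651 × 920 mm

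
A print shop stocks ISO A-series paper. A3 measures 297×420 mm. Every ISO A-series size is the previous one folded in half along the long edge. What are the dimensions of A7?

74 × 105 mm

A4: ⌊420/2⌋ × 297 = 210 × 297 mm
A5: ⌊297/2⌋ × 210 = 148 × 210 mm
A6: ⌊210/2⌋ × 148 = 105 × 148 mm
A7: ⌊148/2⌋ × 105 = 74 × 105 mm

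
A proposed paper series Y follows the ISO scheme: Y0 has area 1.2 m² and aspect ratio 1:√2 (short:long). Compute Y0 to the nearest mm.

Let the short side be w mm. Then w · w√2 = 1.2 m² = 1,200,000 mm².
w² = 1,200,000/√2, so w ≈ 921.2 mm; long side = w√2 ≈ 1302.7 mm.

921 × 1303 mm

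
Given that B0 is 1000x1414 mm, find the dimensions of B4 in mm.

B1: ⌊1414/2⌋ × 1000 = 707 × 1000 mm
B2: ⌊1000/2⌋ × 707 = 500 × 707 mm
B3: ⌊707/2⌋ × 500 = 353 × 500 mm
B4: ⌊500/2⌋ × 353 = 250 × 353 mm

250 × 353 mm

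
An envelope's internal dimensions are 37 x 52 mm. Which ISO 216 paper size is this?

A9 (37 × 52 mm)

Aspect ratio 52/37 ≈ 1.405 — close to the ISO √2 ≈ 1.414.
In the A-series (A0 area = 1 m²): A9 = 37 × 52 mm.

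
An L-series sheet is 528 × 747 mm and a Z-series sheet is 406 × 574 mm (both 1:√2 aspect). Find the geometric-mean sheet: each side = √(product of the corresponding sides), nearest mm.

463 × 655 mm

Short side: √(528 · 406) = √214368 ≈ 463.0 → 463 mm
Long side: √(747 · 574) = √428778 ≈ 654.8 → 655 mm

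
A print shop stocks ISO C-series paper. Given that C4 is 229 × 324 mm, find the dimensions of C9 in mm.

40 × 57 mm

C5: ⌊324/2⌋ × 229 = 162 × 229 mm
C6: ⌊229/2⌋ × 162 = 114 × 162 mm
C7: ⌊162/2⌋ × 114 = 81 × 114 mm
C8: ⌊114/2⌋ × 81 = 57 × 81 mm
C9: ⌊81/2⌋ × 57 = 40 × 57 mm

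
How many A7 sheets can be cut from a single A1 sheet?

Each ISO step halves the sheet: 1 × A1 → 2 × A2 → 4 × A3 → 8 × A4 → …
From A1 to A7 is 6 halving steps: 2^6 = 64.

64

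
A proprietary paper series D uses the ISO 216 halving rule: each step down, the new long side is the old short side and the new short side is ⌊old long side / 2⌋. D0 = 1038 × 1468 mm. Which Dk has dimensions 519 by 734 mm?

D0: 1038 × 1468 mm
D1: 734 × 1038 mm
D2: 519 × 734 mm
D3: 367 × 519 mm
→ matches D2.

D2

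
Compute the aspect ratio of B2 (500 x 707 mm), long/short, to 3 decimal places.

707 / 500 = 1.414
Matches √2 ≈ 1.414 — the ISO 216 defining ratio.

1.414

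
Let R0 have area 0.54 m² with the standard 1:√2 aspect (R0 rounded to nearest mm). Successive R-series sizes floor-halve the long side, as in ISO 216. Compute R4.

Let R0's short side be w mm. w · w√2 = 0.54 m² = 540,000 mm², so w ≈ 617.9 mm and w√2 ≈ 873.9 mm → R0 = 618 × 874 mm.
R1: ⌊874/2⌋ × 618 = 437 × 618 mm
R2: ⌊618/2⌋ × 437 = 309 × 437 mm
R3: ⌊437/2⌋ × 309 = 218 × 309 mm
R4: ⌊309/2⌋ × 218 = 154 × 218 mm

154 × 218 mm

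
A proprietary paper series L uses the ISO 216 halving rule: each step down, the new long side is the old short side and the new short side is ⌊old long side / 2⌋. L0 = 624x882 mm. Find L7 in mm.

55 × 78 mm

L1 = 441 × 624 mm (from L0 by 1 halving).
L2: ⌊624/2⌋ × 441 = 312 × 441 mm
L3: ⌊441/2⌋ × 312 = 220 × 312 mm
L4: ⌊312/2⌋ × 220 = 156 × 220 mm
L5: ⌊220/2⌋ × 156 = 110 × 156 mm
L6: ⌊156/2⌋ × 110 = 78 × 110 mm
L7: ⌊110/2⌋ × 78 = 55 × 78 mm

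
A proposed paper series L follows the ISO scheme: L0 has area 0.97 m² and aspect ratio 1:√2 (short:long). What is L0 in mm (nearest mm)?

828 × 1171 mm

Let the short side be w mm. Then w · w√2 = 0.97 m² = 970,000 mm².
w² = 970,000/√2, so w ≈ 828.2 mm; long side = w√2 ≈ 1171.2 mm.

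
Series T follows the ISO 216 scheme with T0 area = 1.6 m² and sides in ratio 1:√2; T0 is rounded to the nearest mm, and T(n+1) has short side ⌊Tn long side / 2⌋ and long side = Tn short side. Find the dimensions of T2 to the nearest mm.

532 × 752 mm

Let T0's short side be w mm. w · w√2 = 1.6 m² = 1,600,000 mm², so w ≈ 1063.7 mm and w√2 ≈ 1504.2 mm → T0 = 1064 × 1504 mm.
T1: ⌊1504/2⌋ × 1064 = 752 × 1064 mm
T2: ⌊1064/2⌋ × 752 = 532 × 752 mm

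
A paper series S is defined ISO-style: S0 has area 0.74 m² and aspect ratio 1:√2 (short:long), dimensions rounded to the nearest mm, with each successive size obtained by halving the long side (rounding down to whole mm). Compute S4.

Let S0's short side be w mm. w · w√2 = 0.74 m² = 740,000 mm², so w ≈ 723.4 mm and w√2 ≈ 1023.0 mm → S0 = 723 × 1023 mm.
S1: ⌊1023/2⌋ × 723 = 511 × 723 mm
S2: ⌊723/2⌋ × 511 = 361 × 511 mm
S3: ⌊511/2⌋ × 361 = 255 × 361 mm
S4: ⌊361/2⌋ × 255 = 180 × 255 mm

180 × 255 mm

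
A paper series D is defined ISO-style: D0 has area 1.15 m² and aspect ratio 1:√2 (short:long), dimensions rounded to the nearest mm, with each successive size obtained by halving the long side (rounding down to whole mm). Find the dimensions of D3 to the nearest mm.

318 × 451 mm

Let D0's short side be w mm. w · w√2 = 1.15 m² = 1,150,000 mm², so w ≈ 901.8 mm and w√2 ≈ 1275.3 mm → D0 = 902 × 1275 mm.
D1: ⌊1275/2⌋ × 902 = 637 × 902 mm
D2: ⌊902/2⌋ × 637 = 451 × 637 mm
D3: ⌊637/2⌋ × 451 = 318 × 451 mm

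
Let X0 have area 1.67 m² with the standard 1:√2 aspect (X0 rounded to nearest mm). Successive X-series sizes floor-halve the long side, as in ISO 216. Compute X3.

Let X0's short side be w mm. w · w√2 = 1.67 m² = 1,670,000 mm², so w ≈ 1086.7 mm and w√2 ≈ 1536.8 mm → X0 = 1087 × 1537 mm.
X1: ⌊1537/2⌋ × 1087 = 768 × 1087 mm
X2: ⌊1087/2⌋ × 768 = 543 × 768 mm
X3: ⌊768/2⌋ × 543 = 384 × 543 mm

384 × 543 mm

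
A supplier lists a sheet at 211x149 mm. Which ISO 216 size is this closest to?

A5 (148 × 210 mm)

Aspect ratio 211/149 ≈ 1.416 — close to the ISO √2 ≈ 1.414.
In the A-series (A0 area = 1 m²): A5 = 148 × 210 mm.
Off by 2 mm total — nearest standard size.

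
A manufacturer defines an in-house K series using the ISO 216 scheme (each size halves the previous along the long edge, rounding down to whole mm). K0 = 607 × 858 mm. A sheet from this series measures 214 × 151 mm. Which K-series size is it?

K4

K0: 607 × 858 mm
K1: 429 × 607 mm
K2: 303 × 429 mm
K3: 214 × 303 mm
K4: 151 × 214 mm
K5: 107 × 151 mm
→ matches K4.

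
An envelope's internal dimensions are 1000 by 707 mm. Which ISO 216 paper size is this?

B1 (707 × 1000 mm)

Aspect ratio 1000/707 ≈ 1.414 — close to the ISO √2 ≈ 1.414.
In the B-series (B0 = 1000 × 1414 mm): B1 = 707 × 1000 mm.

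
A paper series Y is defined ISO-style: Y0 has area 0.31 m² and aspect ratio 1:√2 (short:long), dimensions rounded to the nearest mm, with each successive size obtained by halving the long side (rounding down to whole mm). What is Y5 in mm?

Let Y0's short side be w mm. w · w√2 = 0.31 m² = 310,000 mm², so w ≈ 468.2 mm and w√2 ≈ 662.1 mm → Y0 = 468 × 662 mm.
Y1: ⌊662/2⌋ × 468 = 331 × 468 mm
Y2: ⌊468/2⌋ × 331 = 234 × 331 mm
Y3: ⌊331/2⌋ × 234 = 165 × 234 mm
Y4: ⌊234/2⌋ × 165 = 117 × 165 mm
Y5: ⌊165/2⌋ × 117 = 82 × 117 mm

82 × 117 mm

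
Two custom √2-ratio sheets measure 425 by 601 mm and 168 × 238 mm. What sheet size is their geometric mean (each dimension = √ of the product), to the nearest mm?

267 × 378 mm

Short side: √(425 · 168) = √71400 ≈ 267.2 → 267 mm
Long side: √(601 · 238) = √143038 ≈ 378.2 → 378 mm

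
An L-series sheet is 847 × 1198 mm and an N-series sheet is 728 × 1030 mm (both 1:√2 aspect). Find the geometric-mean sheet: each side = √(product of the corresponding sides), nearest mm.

Short side: √(847 · 728) = √616616 ≈ 785.2 → 785 mm
Long side: √(1198 · 1030) = √1233940 ≈ 1110.8 → 1111 mm

785 × 1111 mm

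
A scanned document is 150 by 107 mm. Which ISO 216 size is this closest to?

A6 (105 × 148 mm)

Aspect ratio 150/107 ≈ 1.402 — close to the ISO √2 ≈ 1.414.
In the A-series (A0 area = 1 m²): A6 = 105 × 148 mm.
Off by 4 mm total — nearest standard size.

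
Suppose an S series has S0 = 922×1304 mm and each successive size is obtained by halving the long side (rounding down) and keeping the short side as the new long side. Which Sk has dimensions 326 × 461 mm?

S3

S0: 922 × 1304 mm
S1: 652 × 922 mm
S2: 461 × 652 mm
S3: 326 × 461 mm
S4: 230 × 326 mm
→ matches S3.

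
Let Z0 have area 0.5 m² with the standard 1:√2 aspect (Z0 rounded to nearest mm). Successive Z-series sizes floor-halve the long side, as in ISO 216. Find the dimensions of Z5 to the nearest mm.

105 × 148 mm

Let Z0's short side be w mm. w · w√2 = 0.5 m² = 500,000 mm², so w ≈ 594.6 mm and w√2 ≈ 840.9 mm → Z0 = 595 × 841 mm.
Z1: ⌊841/2⌋ × 595 = 420 × 595 mm
Z2: ⌊595/2⌋ × 420 = 297 × 420 mm
Z3: ⌊420/2⌋ × 297 = 210 × 297 mm
Z4: ⌊297/2⌋ × 210 = 148 × 210 mm
Z5: ⌊210/2⌋ × 148 = 105 × 148 mm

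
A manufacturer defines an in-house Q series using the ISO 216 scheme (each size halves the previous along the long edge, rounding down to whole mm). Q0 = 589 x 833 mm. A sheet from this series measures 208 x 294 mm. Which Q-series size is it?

Q0: 589 × 833 mm
Q1: 416 × 589 mm
Q2: 294 × 416 mm
Q3: 208 × 294 mm
Q4: 147 × 208 mm
→ matches Q3.

Q3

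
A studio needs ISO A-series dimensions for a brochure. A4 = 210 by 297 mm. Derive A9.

A5: ⌊297/2⌋ × 210 = 148 × 210 mm
A6: ⌊210/2⌋ × 148 = 105 × 148 mm
A7: ⌊148/2⌋ × 105 = 74 × 105 mm
A8: ⌊105/2⌋ × 74 = 52 × 74 mm
A9: ⌊74/2⌋ × 52 = 37 × 52 mm

37 × 52 mm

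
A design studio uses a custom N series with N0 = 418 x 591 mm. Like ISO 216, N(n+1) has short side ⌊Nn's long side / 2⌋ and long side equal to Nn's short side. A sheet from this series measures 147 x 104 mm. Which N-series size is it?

N4

N0: 418 × 591 mm
N1: 295 × 418 mm
N2: 209 × 295 mm
N3: 147 × 209 mm
N4: 104 × 147 mm
N5: 73 × 104 mm
→ matches N4.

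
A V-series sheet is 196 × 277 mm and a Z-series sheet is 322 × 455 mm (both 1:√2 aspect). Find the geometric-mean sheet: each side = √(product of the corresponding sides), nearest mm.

251 × 355 mm

Short side: √(196 · 322) = √63112 ≈ 251.2 → 251 mm
Long side: √(277 · 455) = √126035 ≈ 355.0 → 355 mm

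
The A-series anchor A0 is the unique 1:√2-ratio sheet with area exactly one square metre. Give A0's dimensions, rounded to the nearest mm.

841 × 1189 mm

Let the short side be w mm. Then the long side is w√2 and w · w√2 = 10⁶ mm².
w² = 10⁶/√2, so w = 1000 / 2^(1/4) ≈ 840.9 mm; long side = 1000 · 2^(1/4) ≈ 1189.2 mm.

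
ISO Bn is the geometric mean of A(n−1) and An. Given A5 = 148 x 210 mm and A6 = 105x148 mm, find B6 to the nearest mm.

125 × 176 mm

Short side: √(148 · 105) = √15540 ≈ 124.7 → 125 mm
Long side: √(210 · 148) = √31080 ≈ 176.3 → 176 mm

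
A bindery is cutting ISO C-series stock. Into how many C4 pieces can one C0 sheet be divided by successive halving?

16

C0 = 917 × 1297 mm; C4 = 229 × 324 mm.
Each halving step doubles the count; 4 steps from C0 to C4.
2^4 = 16.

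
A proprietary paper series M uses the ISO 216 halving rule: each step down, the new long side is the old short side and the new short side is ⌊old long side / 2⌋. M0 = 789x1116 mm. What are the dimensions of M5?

M1 = 558 × 789 mm (from M0 by 1 halving).
M2: ⌊789/2⌋ × 558 = 394 × 558 mm
M3: ⌊558/2⌋ × 394 = 279 × 394 mm
M4: ⌊394/2⌋ × 279 = 197 × 279 mm
M5: ⌊279/2⌋ × 197 = 139 × 197 mm

139 × 197 mm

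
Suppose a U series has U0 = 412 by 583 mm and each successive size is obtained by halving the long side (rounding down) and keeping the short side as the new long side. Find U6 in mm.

51 × 72 mm

U1 = 291 × 412 mm (from U0 by 1 halving).
U2: ⌊412/2⌋ × 291 = 206 × 291 mm
U3: ⌊291/2⌋ × 206 = 145 × 206 mm
U4: ⌊206/2⌋ × 145 = 103 × 145 mm
U5: ⌊145/2⌋ × 103 = 72 × 103 mm
U6: ⌊103/2⌋ × 72 = 51 × 72 mm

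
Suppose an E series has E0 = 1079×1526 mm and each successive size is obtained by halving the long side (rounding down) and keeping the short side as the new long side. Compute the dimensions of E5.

190 × 269 mm

E1: ⌊1526/2⌋ × 1079 = 763 × 1079 mm
E2: ⌊1079/2⌋ × 763 = 539 × 763 mm
E3: ⌊763/2⌋ × 539 = 381 × 539 mm
E4: ⌊539/2⌋ × 381 = 269 × 381 mm
E5: ⌊381/2⌋ × 269 = 190 × 269 mm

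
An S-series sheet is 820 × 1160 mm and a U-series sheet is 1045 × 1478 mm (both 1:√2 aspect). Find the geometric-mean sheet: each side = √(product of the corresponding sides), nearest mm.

Short side: √(820 · 1045) = √856900 ≈ 925.7 → 926 mm
Long side: √(1160 · 1478) = √1714480 ≈ 1309.4 → 1309 mm

926 × 1309 mm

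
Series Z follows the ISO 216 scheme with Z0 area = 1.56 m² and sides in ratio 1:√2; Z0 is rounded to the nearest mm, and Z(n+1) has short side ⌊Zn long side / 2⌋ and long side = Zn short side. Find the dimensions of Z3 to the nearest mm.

371 × 525 mm

Let Z0's short side be w mm. w · w√2 = 1.56 m² = 1,560,000 mm², so w ≈ 1050.3 mm and w√2 ≈ 1485.3 mm → Z0 = 1050 × 1485 mm.
Z1: ⌊1485/2⌋ × 1050 = 742 × 1050 mm
Z2: ⌊1050/2⌋ × 742 = 525 × 742 mm
Z3: ⌊742/2⌋ × 525 = 371 × 525 mm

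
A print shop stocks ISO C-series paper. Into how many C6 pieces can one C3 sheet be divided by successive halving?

Each ISO step halves the sheet: 1 × C3 → 2 × C4 → 4 × C5 → 8 × C6
From C3 to C6 is 3 halving steps: 2^3 = 8.

8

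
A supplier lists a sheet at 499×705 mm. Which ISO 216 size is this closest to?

Aspect ratio 705/499 ≈ 1.413 — close to the ISO √2 ≈ 1.414.
In the B-series (B0 = 1000 × 1414 mm): B2 = 500 × 707 mm.
Off by 3 mm total — nearest standard size.

B2 (500 × 707 mm)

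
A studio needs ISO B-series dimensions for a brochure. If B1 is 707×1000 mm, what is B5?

176 × 250 mm

B2: ⌊1000/2⌋ × 707 = 500 × 707 mm
B3: ⌊707/2⌋ × 500 = 353 × 500 mm
B4: ⌊500/2⌋ × 353 = 250 × 353 mm
B5: ⌊353/2⌋ × 250 = 176 × 250 mm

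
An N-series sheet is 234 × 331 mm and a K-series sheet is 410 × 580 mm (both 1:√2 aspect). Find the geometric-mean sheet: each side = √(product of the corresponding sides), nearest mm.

Short side: √(234 · 410) = √95940 ≈ 309.7 → 310 mm
Long side: √(331 · 580) = √191980 ≈ 438.2 → 438 mm

310 × 438 mm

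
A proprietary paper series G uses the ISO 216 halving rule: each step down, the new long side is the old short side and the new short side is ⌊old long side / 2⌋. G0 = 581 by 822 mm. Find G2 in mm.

290 × 411 mm

G1: ⌊822/2⌋ × 581 = 411 × 581 mm
G2: ⌊581/2⌋ × 411 = 290 × 411 mm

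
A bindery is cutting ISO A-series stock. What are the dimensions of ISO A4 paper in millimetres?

210 × 297 mm

A0 = 841 × 1189 mm (A0 has area 1 m², aspect 1:√2).
A1: ⌊1189/2⌋ × 841 = 594 × 841 mm
A2: ⌊841/2⌋ × 594 = 420 × 594 mm
A3: ⌊594/2⌋ × 420 = 297 × 420 mm
A4: ⌊420/2⌋ × 297 = 210 × 297 mm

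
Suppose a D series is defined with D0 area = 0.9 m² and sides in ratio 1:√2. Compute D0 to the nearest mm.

Let the short side be w mm. Then w · w√2 = 0.9 m² = 900,000 mm².
w² = 900,000/√2, so w ≈ 797.7 mm; long side = w√2 ≈ 1128.2 mm.

798 × 1128 mm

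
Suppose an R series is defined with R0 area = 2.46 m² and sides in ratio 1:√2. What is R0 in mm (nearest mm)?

1319 × 1865 mm

Let the short side be w mm. Then w · w√2 = 2.46 m² = 2,460,000 mm².
w² = 2,460,000/√2, so w ≈ 1318.9 mm; long side = w√2 ≈ 1865.2 mm.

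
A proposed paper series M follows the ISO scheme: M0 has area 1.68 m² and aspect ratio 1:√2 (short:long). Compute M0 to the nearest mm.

1090 × 1541 mm

Let the short side be w mm. Then w · w√2 = 1.68 m² = 1,680,000 mm².
w² = 1,680,000/√2, so w ≈ 1089.9 mm; long side = w√2 ≈ 1541.4 mm.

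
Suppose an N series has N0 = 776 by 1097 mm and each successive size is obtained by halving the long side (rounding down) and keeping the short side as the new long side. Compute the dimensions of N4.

N1: ⌊1097/2⌋ × 776 = 548 × 776 mm
N2: ⌊776/2⌋ × 548 = 388 × 548 mm
N3: ⌊548/2⌋ × 388 = 274 × 388 mm
N4: ⌊388/2⌋ × 274 = 194 × 274 mm

194 × 274 mm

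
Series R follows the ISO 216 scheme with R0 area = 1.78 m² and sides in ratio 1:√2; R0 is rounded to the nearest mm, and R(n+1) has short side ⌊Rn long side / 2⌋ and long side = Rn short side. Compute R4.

Let R0's short side be w mm. w · w√2 = 1.78 m² = 1,780,000 mm², so w ≈ 1121.9 mm and w√2 ≈ 1586.6 mm → R0 = 1122 × 1587 mm.
R1: ⌊1587/2⌋ × 1122 = 793 × 1122 mm
R2: ⌊1122/2⌋ × 793 = 561 × 793 mm
R3: ⌊793/2⌋ × 561 = 396 × 561 mm
R4: ⌊561/2⌋ × 396 = 280 × 396 mm

280 × 396 mm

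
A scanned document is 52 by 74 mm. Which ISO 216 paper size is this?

A8 (52 × 74 mm)

Aspect ratio 74/52 ≈ 1.423 — close to the ISO √2 ≈ 1.414.
In the A-series (A0 area = 1 m²): A8 = 52 × 74 mm.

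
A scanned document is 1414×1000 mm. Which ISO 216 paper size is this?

Aspect ratio 1414/1000 ≈ 1.414 — close to the ISO √2 ≈ 1.414.
In the B-series (B0 = 1000 × 1414 mm): B0 = 1000 × 1414 mm.

B0 (1000 × 1414 mm)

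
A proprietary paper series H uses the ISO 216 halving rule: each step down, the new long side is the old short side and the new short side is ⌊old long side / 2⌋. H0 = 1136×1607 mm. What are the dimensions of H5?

200 × 284 mm

H1 = 803 × 1136 mm (from H0 by 1 halving).
H2: ⌊1136/2⌋ × 803 = 568 × 803 mm
H3: ⌊803/2⌋ × 568 = 401 × 568 mm
H4: ⌊568/2⌋ × 401 = 284 × 401 mm
H5: ⌊401/2⌋ × 284 = 200 × 284 mm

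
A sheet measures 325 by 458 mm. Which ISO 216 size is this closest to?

Aspect ratio 458/325 ≈ 1.409 — close to the ISO √2 ≈ 1.414.
In the C-series (envelope sizes, between A and B): C3 = 324 × 458 mm.
Off by 1 mm total — nearest standard size.

C3 (324 × 458 mm)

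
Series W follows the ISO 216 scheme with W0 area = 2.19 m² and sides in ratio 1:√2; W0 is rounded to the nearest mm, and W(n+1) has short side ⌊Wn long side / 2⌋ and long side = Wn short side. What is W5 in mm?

Let W0's short side be w mm. w · w√2 = 2.19 m² = 2,190,000 mm², so w ≈ 1244.4 mm and w√2 ≈ 1759.9 mm → W0 = 1244 × 1760 mm.
W1: ⌊1760/2⌋ × 1244 = 880 × 1244 mm
W2: ⌊1244/2⌋ × 880 = 622 × 880 mm
W3: ⌊880/2⌋ × 622 = 440 × 622 mm
W4: ⌊622/2⌋ × 440 = 311 × 440 mm
W5: ⌊440/2⌋ × 311 = 220 × 311 mm

220 × 311 mm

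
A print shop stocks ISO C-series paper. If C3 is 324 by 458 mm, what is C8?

C4: ⌊458/2⌋ × 324 = 229 × 324 mm
C5: ⌊324/2⌋ × 229 = 162 × 229 mm
C6: ⌊229/2⌋ × 162 = 114 × 162 mm
C7: ⌊162/2⌋ × 114 = 81 × 114 mm
C8: ⌊114/2⌋ × 81 = 57 × 81 mm

57 × 81 mm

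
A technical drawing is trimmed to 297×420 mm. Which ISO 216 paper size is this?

Aspect ratio 420/297 ≈ 1.414 — close to the ISO √2 ≈ 1.414.
In the A-series (A0 area = 1 m²): A3 = 297 × 420 mm.

A3 (297 × 420 mm)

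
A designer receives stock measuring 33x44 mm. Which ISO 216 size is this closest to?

B10 (31 × 44 mm)

Aspect ratio 44/33 ≈ 1.333 (ISO target is √2 ≈ 1.414).
In the B-series (B0 = 1000 × 1414 mm): B10 = 31 × 44 mm.
Off by 2 mm total — nearest standard size.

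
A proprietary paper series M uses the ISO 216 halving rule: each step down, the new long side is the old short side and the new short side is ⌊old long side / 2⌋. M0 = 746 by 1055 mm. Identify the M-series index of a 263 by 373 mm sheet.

M3

M0: 746 × 1055 mm
M1: 527 × 746 mm
M2: 373 × 527 mm
M3: 263 × 373 mm
M4: 186 × 263 mm
→ matches M3.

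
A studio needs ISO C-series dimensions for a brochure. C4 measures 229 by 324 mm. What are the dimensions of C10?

C5: ⌊324/2⌋ × 229 = 162 × 229 mm
C6: ⌊229/2⌋ × 162 = 114 × 162 mm
C7: ⌊162/2⌋ × 114 = 81 × 114 mm
C8: ⌊114/2⌋ × 81 = 57 × 81 mm
C9: ⌊81/2⌋ × 57 = 40 × 57 mm
C10: ⌊57/2⌋ × 40 = 28 × 40 mm

28 × 40 mm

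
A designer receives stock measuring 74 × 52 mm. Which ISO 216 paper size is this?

Aspect ratio 74/52 ≈ 1.423 — close to the ISO √2 ≈ 1.414.
In the A-series (A0 area = 1 m²): A8 = 52 × 74 mm.

A8 (52 × 74 mm)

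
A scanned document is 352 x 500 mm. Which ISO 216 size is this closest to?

B3 (353 × 500 mm)

Aspect ratio 500/352 ≈ 1.420 — close to the ISO √2 ≈ 1.414.
In the B-series (B0 = 1000 × 1414 mm): B3 = 353 × 500 mm.
Off by 1 mm total — nearest standard size.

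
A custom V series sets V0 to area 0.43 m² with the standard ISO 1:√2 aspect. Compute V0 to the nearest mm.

Let the short side be w mm. Then w · w√2 = 0.43 m² = 430,000 mm².
w² = 430,000/√2, so w ≈ 551.4 mm; long side = w√2 ≈ 779.8 mm.

551 × 780 mm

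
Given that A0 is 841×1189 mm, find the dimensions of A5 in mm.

148 × 210 mm

A1: ⌊1189/2⌋ × 841 = 594 × 841 mm
A2: ⌊841/2⌋ × 594 = 420 × 594 mm
A3: ⌊594/2⌋ × 420 = 297 × 420 mm
A4: ⌊420/2⌋ × 297 = 210 × 297 mm
A5: ⌊297/2⌋ × 210 = 148 × 210 mm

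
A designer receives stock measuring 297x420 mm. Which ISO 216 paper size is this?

Aspect ratio 420/297 ≈ 1.414 — close to the ISO √2 ≈ 1.414.
In the A-series (A0 area = 1 m²): A3 = 297 × 420 mm.

A3 (297 × 420 mm)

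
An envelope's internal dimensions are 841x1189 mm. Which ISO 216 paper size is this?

Aspect ratio 1189/841 ≈ 1.414 — close to the ISO √2 ≈ 1.414.
In the A-series (A0 area = 1 m²): A0 = 841 × 1189 mm.

A0 (841 × 1189 mm)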